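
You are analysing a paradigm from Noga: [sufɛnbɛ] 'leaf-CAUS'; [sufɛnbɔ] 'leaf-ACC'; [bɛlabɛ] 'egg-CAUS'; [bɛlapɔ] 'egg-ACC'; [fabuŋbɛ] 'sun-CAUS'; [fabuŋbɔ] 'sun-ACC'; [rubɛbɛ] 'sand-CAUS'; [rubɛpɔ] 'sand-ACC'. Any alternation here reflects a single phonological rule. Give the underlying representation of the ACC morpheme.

The ACC suffix surfaces as [-bɔ] and [-pɔ], depending on the final segment of the stem.
By contrast the CAUS suffix keeps its initial [b] throughout — that segment must be underlying.
So the underlying form is /-pɔ/, and voiceless stops become voiced after a nasal.

/-pɔ/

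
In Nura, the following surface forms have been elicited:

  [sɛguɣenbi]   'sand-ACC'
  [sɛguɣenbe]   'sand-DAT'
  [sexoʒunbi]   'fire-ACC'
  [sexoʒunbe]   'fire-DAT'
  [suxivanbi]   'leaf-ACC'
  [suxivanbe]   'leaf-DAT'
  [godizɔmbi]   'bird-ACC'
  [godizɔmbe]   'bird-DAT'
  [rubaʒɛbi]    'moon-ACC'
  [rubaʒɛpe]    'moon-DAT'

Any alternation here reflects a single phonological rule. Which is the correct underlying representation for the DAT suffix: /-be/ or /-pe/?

/-pe/

The DAT morpheme has two allomorphs, [-be] and [-pe].
By contrast the ACC suffix keeps its initial [b] throughout — that segment must be underlying.
So the underlying form is /-pe/, and voiceless stops become voiced after a nasal.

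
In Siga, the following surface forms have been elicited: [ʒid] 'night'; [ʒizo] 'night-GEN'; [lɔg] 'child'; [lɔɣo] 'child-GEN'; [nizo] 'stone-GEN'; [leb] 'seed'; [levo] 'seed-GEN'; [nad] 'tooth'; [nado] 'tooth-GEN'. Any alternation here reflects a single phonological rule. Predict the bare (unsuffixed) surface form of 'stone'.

In [ʒid] and [ʒizo] the final segment of 'night' alternates: [d] ~ [z].
But 'tooth' keeps [d] in both environments ([nad], [nado]), so there is no rule changing /d/ to [z] before the GEN suffix.
The underlying segment must be /z/; voiced fricatives become stops word-finally, yielding [d] there.
The one attested form of 'stone', [nizo], shows underlying /niz/. Applying the same rule word-finally gives [nid].

[nid]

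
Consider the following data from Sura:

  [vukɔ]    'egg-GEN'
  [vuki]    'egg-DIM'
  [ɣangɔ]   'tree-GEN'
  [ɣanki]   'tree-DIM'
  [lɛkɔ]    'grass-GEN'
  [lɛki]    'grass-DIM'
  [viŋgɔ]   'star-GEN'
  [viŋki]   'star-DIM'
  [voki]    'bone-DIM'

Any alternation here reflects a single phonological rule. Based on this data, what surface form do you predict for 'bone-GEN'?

[vokɔ]

The GEN suffix surfaces as [-gɔ] and [-kɔ], depending on the final segment of the stem.
The DIM suffix, which begins with [k], is invariant after every stem; so [k] is not altered by any rule here.
The GEN suffix is therefore /-gɔ/ underlyingly, with post-vocalic devoicing: voiced stops become voiceless after a vowel.
After 'bone', which ends in a vowel, the suffix surfaces as [-kɔ], giving [vokɔ].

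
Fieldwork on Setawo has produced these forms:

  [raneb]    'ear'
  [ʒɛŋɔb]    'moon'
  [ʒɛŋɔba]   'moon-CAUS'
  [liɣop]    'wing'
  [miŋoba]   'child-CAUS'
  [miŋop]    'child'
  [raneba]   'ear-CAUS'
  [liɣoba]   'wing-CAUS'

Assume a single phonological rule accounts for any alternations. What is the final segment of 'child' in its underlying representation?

The root 'child' surfaces as [miŋoba] and [miŋop], with a stem-final [b] ~ [p] alternation.
If /b/ were underlying and a rule turned it into [p] in isolation, 'moon' would also alternate; but it has [b] in both [ʒɛŋɔba] and [ʒɛŋɔb].
The alternation reflects intervocalic voicing: voiceless stops become voiced between vowels. /p/ is underlying.

/p/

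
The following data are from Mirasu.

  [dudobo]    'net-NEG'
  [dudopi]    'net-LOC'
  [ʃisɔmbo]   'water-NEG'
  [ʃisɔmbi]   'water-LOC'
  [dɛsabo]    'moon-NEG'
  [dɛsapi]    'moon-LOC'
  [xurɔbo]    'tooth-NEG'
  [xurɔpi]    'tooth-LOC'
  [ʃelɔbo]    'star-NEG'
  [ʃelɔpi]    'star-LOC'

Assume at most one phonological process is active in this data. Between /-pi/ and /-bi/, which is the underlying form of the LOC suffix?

The LOC morpheme has two allomorphs, [-bi] and [-pi].
The NEG suffix, which begins with [b], is invariant after every stem; so [b] is not altered by any rule here.
So the underlying form is /-pi/, and voiceless stops become voiced after a nasal.

/-pi/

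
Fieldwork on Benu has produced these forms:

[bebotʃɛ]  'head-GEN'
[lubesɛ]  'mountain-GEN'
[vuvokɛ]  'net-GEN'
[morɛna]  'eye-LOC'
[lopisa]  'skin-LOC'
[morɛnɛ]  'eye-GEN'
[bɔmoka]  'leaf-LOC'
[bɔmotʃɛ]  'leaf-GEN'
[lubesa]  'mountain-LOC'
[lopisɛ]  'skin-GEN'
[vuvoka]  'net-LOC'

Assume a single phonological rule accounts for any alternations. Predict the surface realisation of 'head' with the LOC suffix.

The root 'leaf' surfaces as [bɔmotʃɛ] and [bɔmoka], with a stem-final [tʃ] ~ [k] alternation.
The stem 'net' ([vuvokɛ], [vuvoka]) shows [k] unchanged in both environments, so [k] cannot be basic with [tʃ] derived before the GEN suffix.
The underlying segment must be /tʃ/; palato-alveolar /tʃ/ becomes [k] when no front vowel follows, yielding [k] there.
The one attested form of 'head', [bebotʃɛ], shows underlying /bebotʃ/. Applying the same rule when no front vowel follows gives [beboka].

[beboka]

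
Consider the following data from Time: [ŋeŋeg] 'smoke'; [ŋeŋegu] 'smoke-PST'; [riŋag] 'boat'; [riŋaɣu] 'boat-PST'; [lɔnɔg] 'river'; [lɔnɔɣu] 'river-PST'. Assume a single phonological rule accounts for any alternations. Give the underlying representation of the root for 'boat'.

/riŋaɣ/

In [riŋag] and [riŋaɣu] the final segment of 'boat' alternates: [g] ~ [ɣ].
But 'smoke' keeps [g] in both environments ([ŋeŋeg], [ŋeŋegu]), so there is no rule changing /g/ to [ɣ] before the PST suffix.
The underlying segment must be /ɣ/; voiced fricatives become stops word-finally, yielding [g] there.
Hence 'boat' is /riŋaɣ/ underlyingly.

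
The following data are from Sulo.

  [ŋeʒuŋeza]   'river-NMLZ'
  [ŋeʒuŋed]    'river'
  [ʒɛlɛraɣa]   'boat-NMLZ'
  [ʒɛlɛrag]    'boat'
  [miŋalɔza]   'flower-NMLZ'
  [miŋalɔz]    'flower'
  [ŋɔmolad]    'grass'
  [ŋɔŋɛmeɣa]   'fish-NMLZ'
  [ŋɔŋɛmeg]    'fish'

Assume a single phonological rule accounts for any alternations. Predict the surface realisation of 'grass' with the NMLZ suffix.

[ŋɔmolaza]

In [ŋeʒuŋeza] and [ŋeʒuŋed] the final segment of 'river' alternates: [z] ~ [d].
But 'flower' keeps [z] in both environments ([miŋalɔza], [miŋalɔz]), so there is no rule changing /z/ to [d] in isolation.
Therefore /d/ is basic and [z] is derived by intervocalic spirantization (voiced stops become fricatives between vowels).
The one attested form of 'grass', [ŋɔmolad], shows underlying /ŋɔmolad/. Applying the same rule between vowels gives [ŋɔmolaza].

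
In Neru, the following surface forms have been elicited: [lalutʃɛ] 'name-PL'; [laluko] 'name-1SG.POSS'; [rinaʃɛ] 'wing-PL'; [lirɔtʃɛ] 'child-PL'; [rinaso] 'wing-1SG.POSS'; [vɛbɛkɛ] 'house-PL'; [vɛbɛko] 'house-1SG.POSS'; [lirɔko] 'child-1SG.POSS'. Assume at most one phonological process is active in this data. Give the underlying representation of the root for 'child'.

In [lirɔko] and [lirɔtʃɛ] the final segment of 'child' alternates: [k] ~ [tʃ].
The stem 'house' ([vɛbɛko], [vɛbɛkɛ]) shows [k] unchanged in both environments, so [k] cannot be basic with [tʃ] derived before the PL suffix.
Therefore /tʃ/ is basic and [k] is derived by depalatalization (palato-alveolar /tʃ/ and /ʃ/ become [k] and [s] when no front vowel follows).

/lirɔtʃ/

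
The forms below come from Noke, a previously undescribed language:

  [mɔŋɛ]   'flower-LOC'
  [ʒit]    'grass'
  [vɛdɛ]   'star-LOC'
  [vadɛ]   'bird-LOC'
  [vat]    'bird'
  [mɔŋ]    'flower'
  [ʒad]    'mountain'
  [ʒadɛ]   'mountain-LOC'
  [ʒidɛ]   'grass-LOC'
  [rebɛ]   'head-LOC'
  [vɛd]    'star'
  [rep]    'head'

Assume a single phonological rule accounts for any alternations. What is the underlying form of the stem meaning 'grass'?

/ʒit/

The root 'grass' surfaces as [ʒit] and [ʒidɛ], with a stem-final [t] ~ [d] alternation.
If /d/ were underlying and a rule turned it into [t] in isolation, 'star' would also alternate; but it has [d] in both [vɛd] and [vɛdɛ].
So /t/ is underlying, and a rule of intervocalic voicing — voiceless stops become voiced between vowels — gives [d].
So 'grass' = /ʒit/.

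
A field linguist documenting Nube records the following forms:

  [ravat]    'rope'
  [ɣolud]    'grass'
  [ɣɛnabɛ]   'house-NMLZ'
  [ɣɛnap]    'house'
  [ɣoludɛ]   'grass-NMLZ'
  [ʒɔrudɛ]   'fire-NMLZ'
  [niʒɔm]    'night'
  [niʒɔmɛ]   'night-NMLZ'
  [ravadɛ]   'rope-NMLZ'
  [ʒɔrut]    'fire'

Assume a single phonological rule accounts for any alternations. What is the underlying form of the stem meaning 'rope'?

'rope' shows [d] ~ [t] at the end of the stem ([ravadɛ] vs [ravat]).
The stem 'grass' ([ɣoludɛ], [ɣolud]) shows [d] unchanged in both environments, so [d] cannot be basic with [t] derived in isolation.
So /t/ is underlying, and a rule of intervocalic voicing — voiceless stops become voiced between vowels — gives [d].

/ravat/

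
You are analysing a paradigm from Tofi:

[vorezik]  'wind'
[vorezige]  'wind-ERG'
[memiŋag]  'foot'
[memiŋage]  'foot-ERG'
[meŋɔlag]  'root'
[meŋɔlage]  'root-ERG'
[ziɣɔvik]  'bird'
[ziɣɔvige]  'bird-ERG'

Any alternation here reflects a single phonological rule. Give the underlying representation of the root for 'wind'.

/vorezik/

The stem for 'wind' ends in [k] in [vorezik] but [g] in [vorezige].
The stem 'root' ([meŋɔlag], [meŋɔlage]) shows [g] unchanged in both environments, so [g] cannot be basic with [k] derived in isolation.
The underlying segment must be /k/; voiceless stops become voiced between vowels, yielding [g] there.
Hence 'wind' is /vorezik/ underlyingly.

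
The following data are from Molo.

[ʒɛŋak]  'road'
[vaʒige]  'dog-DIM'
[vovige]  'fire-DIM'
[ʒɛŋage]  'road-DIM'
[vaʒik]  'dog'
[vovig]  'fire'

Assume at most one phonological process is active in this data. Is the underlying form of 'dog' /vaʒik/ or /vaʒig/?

/vaʒik/

The stem for 'dog' ends in [g] in [vaʒige] but [k] in [vaʒik].
The stem 'fire' ([vovige], [vovig]) shows [g] unchanged in both environments, so [g] cannot be basic with [k] derived in isolation.
So /k/ is underlying, and a rule of intervocalic voicing — voiceless stops become voiced between vowels — gives [g].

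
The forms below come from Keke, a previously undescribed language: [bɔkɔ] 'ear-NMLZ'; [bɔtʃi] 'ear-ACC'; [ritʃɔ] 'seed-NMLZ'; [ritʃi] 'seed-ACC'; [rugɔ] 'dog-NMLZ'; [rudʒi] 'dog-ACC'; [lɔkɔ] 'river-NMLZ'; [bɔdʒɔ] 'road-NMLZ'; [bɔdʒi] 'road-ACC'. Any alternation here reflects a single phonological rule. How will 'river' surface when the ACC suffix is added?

[lɔtʃi]

'ear' shows [k] ~ [tʃ] at the end of the stem ([bɔkɔ] vs [bɔtʃi]).
But 'seed' keeps [tʃ] in both environments ([ritʃɔ], [ritʃi]), so there is no rule changing /tʃ/ to [k] before the NMLZ suffix.
The alternation reflects palatalization before a front vowel: /k/ and /g/ become palato-alveolar [tʃ] and [dʒ] before a front vowel. /k/ is underlying.
From [lɔkɔ] the stem 'river' is /lɔk/; before a front vowel this yields [lɔtʃi].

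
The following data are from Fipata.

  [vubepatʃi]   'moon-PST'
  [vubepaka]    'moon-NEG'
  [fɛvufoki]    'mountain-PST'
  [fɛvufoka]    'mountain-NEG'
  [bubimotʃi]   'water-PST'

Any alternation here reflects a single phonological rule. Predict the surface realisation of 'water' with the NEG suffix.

[bubimoka]

In [vubepatʃi] and [vubepaka] the final segment of 'moon' alternates: [tʃ] ~ [k].
The stem 'mountain' ([fɛvufoki], [fɛvufoka]) shows [k] unchanged in both environments, so [k] cannot be basic with [tʃ] derived before the PST suffix.
So /tʃ/ is underlying, and a rule of depalatalization — palato-alveolar /tʃ/ becomes [k] when no front vowel follows — gives [k].
From [bubimotʃi] the stem 'water' is /bubimotʃ/; when no front vowel follows this yields [bubimoka].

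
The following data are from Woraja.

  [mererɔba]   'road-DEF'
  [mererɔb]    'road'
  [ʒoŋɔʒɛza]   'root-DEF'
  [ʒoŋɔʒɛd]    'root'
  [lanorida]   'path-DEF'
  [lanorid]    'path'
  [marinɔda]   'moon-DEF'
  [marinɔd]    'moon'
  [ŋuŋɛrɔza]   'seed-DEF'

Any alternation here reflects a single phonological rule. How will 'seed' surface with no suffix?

[ŋuŋɛrɔd]

The root 'root' surfaces as [ʒoŋɔʒɛza] and [ʒoŋɔʒɛd], with a stem-final [z] ~ [d] alternation.
The stem 'path' ([lanorida], [lanorid]) shows [d] unchanged in both environments, so [d] cannot be basic with [z] derived before the DEF suffix.
Therefore /z/ is basic and [d] is derived by word-final hardening (voiced fricatives become stops word-finally).
From [ŋuŋɛrɔza] the stem 'seed' is /ŋuŋɛrɔz/; word-finally this yields [ŋuŋɛrɔd].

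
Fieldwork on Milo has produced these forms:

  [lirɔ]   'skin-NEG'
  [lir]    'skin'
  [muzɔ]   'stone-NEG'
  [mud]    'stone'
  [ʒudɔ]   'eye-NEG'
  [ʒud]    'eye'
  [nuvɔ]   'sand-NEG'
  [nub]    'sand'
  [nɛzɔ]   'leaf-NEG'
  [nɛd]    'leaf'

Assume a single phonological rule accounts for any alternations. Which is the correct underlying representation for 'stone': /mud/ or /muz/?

The root 'stone' surfaces as [muzɔ] and [mud], with a stem-final [z] ~ [d] alternation.
But 'eye' keeps [d] in both environments ([ʒudɔ], [ʒud]), so there is no rule changing /d/ to [z] before the NEG suffix.
Therefore /z/ is basic and [d] is derived by word-final hardening (voiced fricatives become stops word-finally).

/muz/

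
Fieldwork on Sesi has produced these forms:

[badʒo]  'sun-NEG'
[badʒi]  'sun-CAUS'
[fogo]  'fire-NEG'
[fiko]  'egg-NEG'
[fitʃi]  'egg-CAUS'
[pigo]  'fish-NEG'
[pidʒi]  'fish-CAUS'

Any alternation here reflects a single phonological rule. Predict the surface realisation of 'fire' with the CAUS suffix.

The stem for 'fish' ends in [g] in [pigo] but [dʒ] in [pidʒi].
But 'sun' keeps [dʒ] in both environments ([badʒo], [badʒi]), so there is no rule changing /dʒ/ to [g] before the NEG suffix.
The underlying segment must be /g/; /k/ and /g/ become palato-alveolar [tʃ] and [dʒ] before a front vowel, yielding [dʒ] there.
From [fogo] the stem 'fire' is /fog/; before a front vowel this yields [fodʒi].

[fodʒi]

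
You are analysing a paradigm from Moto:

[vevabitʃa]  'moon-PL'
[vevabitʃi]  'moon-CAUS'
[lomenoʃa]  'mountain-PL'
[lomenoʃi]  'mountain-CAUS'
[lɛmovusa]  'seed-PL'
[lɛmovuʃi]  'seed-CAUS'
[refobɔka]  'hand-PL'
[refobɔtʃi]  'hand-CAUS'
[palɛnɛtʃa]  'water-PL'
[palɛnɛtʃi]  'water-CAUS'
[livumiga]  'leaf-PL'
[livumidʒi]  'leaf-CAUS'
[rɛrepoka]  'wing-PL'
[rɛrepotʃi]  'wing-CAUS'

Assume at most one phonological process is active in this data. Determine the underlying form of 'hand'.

/refobɔk/

In [refobɔka] and [refobɔtʃi] the final segment of 'hand' alternates: [k] ~ [tʃ].
If /tʃ/ were underlying and a rule turned it into [k] before the PL suffix, 'water' would also alternate; but it has [tʃ] in both [palɛnɛtʃa] and [palɛnɛtʃi].
Therefore /k/ is basic and [tʃ] is derived by palatalization before a front vowel (/k/, /g/ and /s/ become palato-alveolar [tʃ], [dʒ] and [ʃ] before a front vowel).
Hence 'hand' is /refobɔk/ underlyingly.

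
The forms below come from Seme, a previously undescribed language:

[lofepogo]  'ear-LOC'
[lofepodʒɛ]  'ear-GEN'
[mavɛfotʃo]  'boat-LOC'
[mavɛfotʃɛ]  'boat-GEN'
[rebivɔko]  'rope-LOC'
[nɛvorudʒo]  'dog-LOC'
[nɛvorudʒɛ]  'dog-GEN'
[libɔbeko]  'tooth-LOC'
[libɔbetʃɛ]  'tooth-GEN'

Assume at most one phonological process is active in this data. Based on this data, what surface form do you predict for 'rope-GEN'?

In [libɔbeko] and [libɔbetʃɛ] the final segment of 'tooth' alternates: [k] ~ [tʃ].
But 'boat' keeps [tʃ] in both environments ([mavɛfotʃo], [mavɛfotʃɛ]), so there is no rule changing /tʃ/ to [k] before the LOC suffix.
Therefore /k/ is basic and [tʃ] is derived by palatalization before a front vowel (/k/ and /g/ become palato-alveolar [tʃ] and [dʒ] before a front vowel).
From [rebivɔko] the stem 'rope' is /rebivɔk/; before a front vowel this yields [rebivɔtʃɛ].

[rebivɔtʃɛ]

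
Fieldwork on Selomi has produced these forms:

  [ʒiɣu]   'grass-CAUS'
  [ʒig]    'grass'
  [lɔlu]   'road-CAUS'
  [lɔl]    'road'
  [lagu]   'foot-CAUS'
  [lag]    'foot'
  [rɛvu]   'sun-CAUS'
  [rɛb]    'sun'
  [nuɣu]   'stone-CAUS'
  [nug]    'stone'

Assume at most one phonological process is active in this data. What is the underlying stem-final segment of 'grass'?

The root 'grass' surfaces as [ʒiɣu] and [ʒig], with a stem-final [ɣ] ~ [g] alternation.
Compare 'foot', with invariant [g] in [lagu] and [lag]: an analysis with underlying /g/ and a rule producing [ɣ] before the CAUS suffix would wrongly predict alternation here too.
Therefore /ɣ/ is basic and [g] is derived by word-final hardening (voiced fricatives become stops word-finally).

/ɣ/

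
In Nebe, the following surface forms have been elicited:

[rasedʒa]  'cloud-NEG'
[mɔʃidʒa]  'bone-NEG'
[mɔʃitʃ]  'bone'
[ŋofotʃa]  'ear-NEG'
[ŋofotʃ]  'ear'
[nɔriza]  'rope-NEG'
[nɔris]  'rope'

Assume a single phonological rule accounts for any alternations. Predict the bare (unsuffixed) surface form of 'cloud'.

The root 'bone' surfaces as [mɔʃidʒa] and [mɔʃitʃ], with a stem-final [dʒ] ~ [tʃ] alternation.
If /tʃ/ were underlying and a rule turned it into [dʒ] before the NEG suffix, 'ear' would also alternate; but it has [tʃ] in both [ŋofotʃa] and [ŋofotʃ].
The alternation reflects word-final obstruent devoicing: voiced obstruents become voiceless word-finally. /dʒ/ is underlying.
From [rasedʒa] the stem 'cloud' is /rasedʒ/; word-finally this yields [rasetʃ].

[rasetʃ]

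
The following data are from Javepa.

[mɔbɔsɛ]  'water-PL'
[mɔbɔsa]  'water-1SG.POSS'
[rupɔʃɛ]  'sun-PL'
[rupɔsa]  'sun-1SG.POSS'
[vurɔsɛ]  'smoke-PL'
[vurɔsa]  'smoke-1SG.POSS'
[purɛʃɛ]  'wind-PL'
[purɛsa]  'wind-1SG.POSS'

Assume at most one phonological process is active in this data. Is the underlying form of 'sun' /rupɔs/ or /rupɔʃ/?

/rupɔʃ/

In [rupɔʃɛ] and [rupɔsa] the final segment of 'sun' alternates: [ʃ] ~ [s].
If /s/ were underlying and a rule turned it into [ʃ] before the PL suffix, 'water' would also alternate; but it has [s] in both [mɔbɔsɛ] and [mɔbɔsa].
Therefore /ʃ/ is basic and [s] is derived by depalatalization (palato-alveolar /ʃ/ becomes [s] when no front vowel follows).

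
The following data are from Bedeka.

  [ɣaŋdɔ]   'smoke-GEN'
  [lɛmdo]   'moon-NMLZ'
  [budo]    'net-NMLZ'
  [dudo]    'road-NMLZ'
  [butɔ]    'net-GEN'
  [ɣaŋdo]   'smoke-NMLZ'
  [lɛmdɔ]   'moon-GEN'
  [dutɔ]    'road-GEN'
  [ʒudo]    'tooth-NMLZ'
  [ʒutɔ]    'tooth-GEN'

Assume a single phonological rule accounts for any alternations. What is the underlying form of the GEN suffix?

The GEN morpheme has two allomorphs, [-dɔ] and [-tɔ].
The NMLZ suffix, which begins with [d], is invariant after every stem; so [d] is not altered by any rule here.
The GEN suffix is therefore /-tɔ/ underlyingly, with post-nasal voicing: voiceless stops become voiced after a nasal.

/-tɔ/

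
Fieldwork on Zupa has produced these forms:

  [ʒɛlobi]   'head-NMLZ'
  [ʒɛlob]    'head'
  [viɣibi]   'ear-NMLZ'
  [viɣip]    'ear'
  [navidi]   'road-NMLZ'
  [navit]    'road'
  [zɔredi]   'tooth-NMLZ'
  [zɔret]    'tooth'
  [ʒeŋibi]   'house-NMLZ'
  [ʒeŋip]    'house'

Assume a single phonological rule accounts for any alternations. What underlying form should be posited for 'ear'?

/viɣip/

The root 'ear' surfaces as [viɣibi] and [viɣip], with a stem-final [b] ~ [p] alternation.
If /b/ were underlying and a rule turned it into [p] in isolation, 'head' would also alternate; but it has [b] in both [ʒɛlobi] and [ʒɛlob].
The alternation reflects intervocalic voicing: voiceless stops become voiced between vowels. /p/ is underlying.
The underlying form of 'ear' is therefore /viɣip/.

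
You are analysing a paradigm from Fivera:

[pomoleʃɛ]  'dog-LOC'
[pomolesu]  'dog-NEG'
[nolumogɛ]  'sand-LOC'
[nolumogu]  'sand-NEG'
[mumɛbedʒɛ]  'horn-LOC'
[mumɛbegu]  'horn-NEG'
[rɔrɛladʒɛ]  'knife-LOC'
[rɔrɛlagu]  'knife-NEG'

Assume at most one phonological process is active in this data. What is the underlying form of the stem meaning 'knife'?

/rɔrɛladʒ/

The root 'knife' surfaces as [rɔrɛladʒɛ] and [rɔrɛlagu], with a stem-final [dʒ] ~ [g] alternation.
If /g/ were underlying and a rule turned it into [dʒ] before the LOC suffix, 'sand' would also alternate; but it has [g] in both [nolumogɛ] and [nolumogu].
The alternation reflects depalatalization: palato-alveolar /dʒ/ and /ʃ/ become [g] and [s] when no front vowel follows. /dʒ/ is underlying.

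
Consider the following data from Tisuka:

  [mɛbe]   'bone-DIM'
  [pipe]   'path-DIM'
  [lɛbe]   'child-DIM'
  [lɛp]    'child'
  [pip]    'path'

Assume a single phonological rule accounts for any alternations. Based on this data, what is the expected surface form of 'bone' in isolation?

[mɛp]

The stem for 'child' ends in [p] in [lɛp] but [b] in [lɛbe].
Compare 'path', with invariant [p] in [pip] and [pipe]: an analysis with underlying /p/ and a rule producing [b] before the DIM suffix would wrongly predict alternation here too.
The underlying segment must be /b/; voiced obstruents become voiceless word-finally, yielding [p] there.
From [mɛbe] the stem 'bone' is /mɛb/; word-finally this yields [mɛp].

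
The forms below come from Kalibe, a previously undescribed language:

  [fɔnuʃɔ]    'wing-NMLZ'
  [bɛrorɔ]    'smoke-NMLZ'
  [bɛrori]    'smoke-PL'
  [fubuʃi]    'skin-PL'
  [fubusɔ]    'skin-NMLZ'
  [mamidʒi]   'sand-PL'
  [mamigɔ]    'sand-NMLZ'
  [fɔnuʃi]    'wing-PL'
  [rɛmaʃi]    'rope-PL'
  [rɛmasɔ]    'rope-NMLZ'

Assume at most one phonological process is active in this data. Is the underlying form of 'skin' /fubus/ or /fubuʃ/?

/fubus/

The root 'skin' surfaces as [fubuʃi] and [fubusɔ], with a stem-final [ʃ] ~ [s] alternation.
Compare 'wing', with invariant [ʃ] in [fɔnuʃi] and [fɔnuʃɔ]: an analysis with underlying /ʃ/ and a rule producing [s] before the NMLZ suffix would wrongly predict alternation here too.
The alternation reflects palatalization before a front vowel: /g/ and /s/ become palato-alveolar [dʒ] and [ʃ] before a front vowel. /s/ is underlying.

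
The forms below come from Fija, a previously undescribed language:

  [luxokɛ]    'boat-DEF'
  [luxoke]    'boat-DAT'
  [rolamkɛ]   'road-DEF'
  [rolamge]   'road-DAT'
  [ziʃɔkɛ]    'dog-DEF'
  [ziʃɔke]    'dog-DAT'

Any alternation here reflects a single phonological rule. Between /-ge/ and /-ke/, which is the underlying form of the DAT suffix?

/-ge/

The DAT morpheme has two allomorphs, [-ge] and [-ke].
The DEF suffix, which begins with [k], is invariant after every stem; so [k] is not altered by any rule here.
The DAT suffix is therefore /-ge/ underlyingly, with post-vocalic devoicing: voiced stops become voiceless after a vowel.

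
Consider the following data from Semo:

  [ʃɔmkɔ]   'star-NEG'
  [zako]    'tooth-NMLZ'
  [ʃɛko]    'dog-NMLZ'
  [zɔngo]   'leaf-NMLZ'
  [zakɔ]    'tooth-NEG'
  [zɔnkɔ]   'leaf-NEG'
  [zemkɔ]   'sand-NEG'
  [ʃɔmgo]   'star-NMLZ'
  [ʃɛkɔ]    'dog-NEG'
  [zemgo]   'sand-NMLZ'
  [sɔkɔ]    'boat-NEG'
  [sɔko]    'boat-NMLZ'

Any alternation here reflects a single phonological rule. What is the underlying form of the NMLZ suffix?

The NMLZ morpheme has two allomorphs, [-go] and [-ko].
The NEG suffix, which begins with [k], is invariant after every stem; so [k] is not altered by any rule here.
So the underlying form is /-go/, and voiced stops become voiceless after a vowel.

/-go/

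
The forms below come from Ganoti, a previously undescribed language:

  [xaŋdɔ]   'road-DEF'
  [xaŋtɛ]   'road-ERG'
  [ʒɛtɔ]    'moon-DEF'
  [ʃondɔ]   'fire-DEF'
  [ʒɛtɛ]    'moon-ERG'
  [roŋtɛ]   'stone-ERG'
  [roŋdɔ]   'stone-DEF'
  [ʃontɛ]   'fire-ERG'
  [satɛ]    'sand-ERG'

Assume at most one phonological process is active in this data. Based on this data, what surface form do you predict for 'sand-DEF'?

The DEF suffix surfaces as [-dɔ] and [-tɔ], depending on the final segment of the stem.
By contrast the ERG suffix keeps its initial [t] throughout — that segment must be underlying.
The DEF suffix is therefore /-dɔ/ underlyingly, with post-vocalic devoicing: voiced stops become voiceless after a vowel.
After 'sand', which ends in a vowel, the suffix surfaces as [-tɔ], giving [satɔ].

[satɔ]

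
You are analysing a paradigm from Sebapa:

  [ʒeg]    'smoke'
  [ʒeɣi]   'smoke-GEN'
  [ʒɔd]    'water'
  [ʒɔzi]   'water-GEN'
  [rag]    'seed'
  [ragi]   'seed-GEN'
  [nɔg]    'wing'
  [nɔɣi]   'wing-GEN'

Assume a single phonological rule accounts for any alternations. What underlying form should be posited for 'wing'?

The stem for 'wing' ends in [g] in [nɔg] but [ɣ] in [nɔɣi].
But 'seed' keeps [g] in both environments ([rag], [ragi]), so there is no rule changing /g/ to [ɣ] before the GEN suffix.
The underlying segment must be /ɣ/; voiced fricatives become stops word-finally, yielding [g] there.
Hence 'wing' is /nɔɣ/ underlyingly.

/nɔɣ/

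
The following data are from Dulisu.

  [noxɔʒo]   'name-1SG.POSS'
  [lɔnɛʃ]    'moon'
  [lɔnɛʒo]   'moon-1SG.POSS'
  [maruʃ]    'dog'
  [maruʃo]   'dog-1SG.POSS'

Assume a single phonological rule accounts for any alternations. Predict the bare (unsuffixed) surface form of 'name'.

[noxɔʃ]

In [lɔnɛʃ] and [lɔnɛʒo] the final segment of 'moon' alternates: [ʃ] ~ [ʒ].
If /ʃ/ were underlying and a rule turned it into [ʒ] before the 1SG.POSS suffix, 'dog' would also alternate; but it has [ʃ] in both [maruʃ] and [maruʃo].
So /ʒ/ is underlying, and a rule of word-final obstruent devoicing — voiced obstruents become voiceless word-finally — gives [ʃ].
From [noxɔʒo] the stem 'name' is /noxɔʒ/; word-finally this yields [noxɔʃ].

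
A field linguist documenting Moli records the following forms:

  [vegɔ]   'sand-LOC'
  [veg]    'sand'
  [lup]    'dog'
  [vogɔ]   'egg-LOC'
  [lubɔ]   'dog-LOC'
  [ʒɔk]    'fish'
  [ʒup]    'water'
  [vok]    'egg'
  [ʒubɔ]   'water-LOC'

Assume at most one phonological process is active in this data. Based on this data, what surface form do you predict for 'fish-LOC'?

'egg' shows [k] ~ [g] at the end of the stem ([vok] vs [vogɔ]).
If /g/ were underlying and a rule turned it into [k] in isolation, 'sand' would also alternate; but it has [g] in both [veg] and [vegɔ].
So /k/ is underlying, and a rule of intervocalic voicing — voiceless stops become voiced between vowels — gives [g].
From [ʒɔk] the stem 'fish' is /ʒɔk/; between vowels this yields [ʒɔgɔ].

[ʒɔgɔ]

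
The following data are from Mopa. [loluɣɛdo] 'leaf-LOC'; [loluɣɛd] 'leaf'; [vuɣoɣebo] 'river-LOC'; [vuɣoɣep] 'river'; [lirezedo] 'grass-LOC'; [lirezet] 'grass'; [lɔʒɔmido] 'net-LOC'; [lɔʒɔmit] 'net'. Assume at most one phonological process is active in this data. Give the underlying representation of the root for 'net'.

The stem for 'net' ends in [d] in [lɔʒɔmido] but [t] in [lɔʒɔmit].
The stem 'leaf' ([loluɣɛdo], [loluɣɛd]) shows [d] unchanged in both environments, so [d] cannot be basic with [t] derived in isolation.
So /t/ is underlying, and a rule of intervocalic voicing — voiceless stops become voiced between vowels — gives [d].

/lɔʒɔmit/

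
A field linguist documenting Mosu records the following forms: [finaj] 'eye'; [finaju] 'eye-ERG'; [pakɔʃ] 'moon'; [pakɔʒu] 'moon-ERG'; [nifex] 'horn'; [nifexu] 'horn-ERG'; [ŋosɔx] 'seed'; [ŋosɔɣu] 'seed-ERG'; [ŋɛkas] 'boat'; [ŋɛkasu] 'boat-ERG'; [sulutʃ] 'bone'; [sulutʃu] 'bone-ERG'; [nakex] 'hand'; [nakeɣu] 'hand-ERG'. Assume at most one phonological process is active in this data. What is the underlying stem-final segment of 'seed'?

'seed' shows [x] ~ [ɣ] at the end of the stem ([ŋosɔx] vs [ŋosɔɣu]).
Compare 'horn', with invariant [x] in [nifex] and [nifexu]: an analysis with underlying /x/ and a rule producing [ɣ] before the ERG suffix would wrongly predict alternation here too.
The alternation reflects word-final obstruent devoicing: voiced obstruents become voiceless word-finally. /ɣ/ is underlying.

/ɣ/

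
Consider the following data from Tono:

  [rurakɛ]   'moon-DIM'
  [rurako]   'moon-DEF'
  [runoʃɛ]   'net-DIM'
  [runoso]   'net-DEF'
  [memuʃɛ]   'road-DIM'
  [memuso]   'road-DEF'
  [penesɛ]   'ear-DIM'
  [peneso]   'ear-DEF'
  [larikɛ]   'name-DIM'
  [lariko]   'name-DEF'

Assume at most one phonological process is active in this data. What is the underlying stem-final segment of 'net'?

/ʃ/

'net' shows [ʃ] ~ [s] at the end of the stem ([runoʃɛ] vs [runoso]).
Compare 'ear', with invariant [s] in [penesɛ] and [peneso]: an analysis with underlying /s/ and a rule producing [ʃ] before the DIM suffix would wrongly predict alternation here too.
The underlying segment must be /ʃ/; palato-alveolar /ʃ/ becomes [s] when no front vowel follows, yielding [s] there.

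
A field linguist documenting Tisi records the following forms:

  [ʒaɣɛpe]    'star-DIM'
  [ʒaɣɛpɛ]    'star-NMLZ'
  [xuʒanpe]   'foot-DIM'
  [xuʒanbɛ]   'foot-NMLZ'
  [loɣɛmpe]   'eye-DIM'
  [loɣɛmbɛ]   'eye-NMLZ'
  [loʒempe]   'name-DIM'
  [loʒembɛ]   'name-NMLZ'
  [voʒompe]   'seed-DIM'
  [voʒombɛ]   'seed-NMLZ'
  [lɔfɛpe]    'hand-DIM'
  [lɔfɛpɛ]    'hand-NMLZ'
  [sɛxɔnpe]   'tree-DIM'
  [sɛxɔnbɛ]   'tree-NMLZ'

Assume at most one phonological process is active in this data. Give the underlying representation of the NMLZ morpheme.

/-bɛ/

The NMLZ suffix surfaces as [-bɛ] and [-pɛ], depending on the final segment of the stem.
The DIM suffix, which begins with [p], is invariant after every stem; so [p] is not altered by any rule here.
The NMLZ suffix is therefore /-bɛ/ underlyingly, with post-vocalic devoicing: voiced stops become voiceless after a vowel.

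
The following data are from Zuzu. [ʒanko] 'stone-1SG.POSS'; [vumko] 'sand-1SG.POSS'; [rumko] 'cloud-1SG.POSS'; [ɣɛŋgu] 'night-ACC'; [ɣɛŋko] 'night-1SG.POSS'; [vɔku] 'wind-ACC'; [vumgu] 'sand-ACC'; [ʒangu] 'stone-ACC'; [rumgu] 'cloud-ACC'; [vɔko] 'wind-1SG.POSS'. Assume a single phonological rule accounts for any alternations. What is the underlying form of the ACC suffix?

The ACC suffix surfaces as [-gu] and [-ku], depending on the final segment of the stem.
By contrast the 1SG.POSS suffix keeps its initial [k] throughout — that segment must be underlying.
So the underlying form is /-gu/, and voiced stops become voiceless after a vowel.

/-gu/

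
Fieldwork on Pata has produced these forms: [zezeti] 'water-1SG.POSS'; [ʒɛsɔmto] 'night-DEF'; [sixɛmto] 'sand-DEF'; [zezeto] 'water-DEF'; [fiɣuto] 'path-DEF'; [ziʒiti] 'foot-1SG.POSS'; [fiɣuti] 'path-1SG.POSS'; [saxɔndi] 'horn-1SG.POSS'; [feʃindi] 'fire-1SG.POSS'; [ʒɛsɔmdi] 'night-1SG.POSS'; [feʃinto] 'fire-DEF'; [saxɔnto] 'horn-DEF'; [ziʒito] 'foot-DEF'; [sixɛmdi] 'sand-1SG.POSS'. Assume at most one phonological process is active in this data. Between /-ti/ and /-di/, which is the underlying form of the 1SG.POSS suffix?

The 1SG.POSS morpheme has two allomorphs, [-di] and [-ti].
By contrast the DEF suffix keeps its initial [t] throughout — that segment must be underlying.
So the underlying form is /-di/, and voiced stops become voiceless after a vowel.

/-di/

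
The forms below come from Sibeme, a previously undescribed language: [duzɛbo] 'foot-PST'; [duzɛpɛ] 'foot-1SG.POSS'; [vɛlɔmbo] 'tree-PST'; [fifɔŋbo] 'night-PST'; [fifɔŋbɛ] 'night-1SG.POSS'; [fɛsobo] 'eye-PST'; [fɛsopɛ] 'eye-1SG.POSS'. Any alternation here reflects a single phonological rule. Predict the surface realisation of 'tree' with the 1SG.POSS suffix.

[vɛlɔmbɛ]

The 1SG.POSS suffix surfaces as [-bɛ] and [-pɛ], depending on the final segment of the stem.
By contrast the PST suffix keeps its initial [b] throughout — that segment must be underlying.
So the underlying form is /-pɛ/, and voiceless stops become voiced after a nasal.
After 'tree', which ends in a nasal, the suffix surfaces as [-bɛ], giving [vɛlɔmbɛ].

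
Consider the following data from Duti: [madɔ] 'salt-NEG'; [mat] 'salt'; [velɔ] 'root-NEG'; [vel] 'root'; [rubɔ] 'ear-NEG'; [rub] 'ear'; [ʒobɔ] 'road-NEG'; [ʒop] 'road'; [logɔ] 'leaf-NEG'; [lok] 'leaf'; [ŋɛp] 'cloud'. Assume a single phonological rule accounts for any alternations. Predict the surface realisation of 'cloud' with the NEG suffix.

The root 'road' surfaces as [ʒobɔ] and [ʒop], with a stem-final [b] ~ [p] alternation.
The stem 'ear' ([rubɔ], [rub]) shows [b] unchanged in both environments, so [b] cannot be basic with [p] derived in isolation.
Therefore /p/ is basic and [b] is derived by intervocalic voicing (voiceless stops become voiced between vowels).
The one attested form of 'cloud', [ŋɛp], shows underlying /ŋɛp/. Applying the same rule between vowels gives [ŋɛbɔ].

[ŋɛbɔ]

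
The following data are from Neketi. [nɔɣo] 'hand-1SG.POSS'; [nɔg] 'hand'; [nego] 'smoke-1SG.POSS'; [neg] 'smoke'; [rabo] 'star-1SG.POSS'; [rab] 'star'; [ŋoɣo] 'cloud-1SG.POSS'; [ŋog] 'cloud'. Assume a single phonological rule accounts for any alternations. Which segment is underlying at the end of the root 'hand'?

In [nɔɣo] and [nɔg] the final segment of 'hand' alternates: [ɣ] ~ [g].
The stem 'smoke' ([nego], [neg]) shows [g] unchanged in both environments, so [g] cannot be basic with [ɣ] derived before the 1SG.POSS suffix.
The underlying segment must be /ɣ/; voiced fricatives become stops word-finally, yielding [g] there.

/ɣ/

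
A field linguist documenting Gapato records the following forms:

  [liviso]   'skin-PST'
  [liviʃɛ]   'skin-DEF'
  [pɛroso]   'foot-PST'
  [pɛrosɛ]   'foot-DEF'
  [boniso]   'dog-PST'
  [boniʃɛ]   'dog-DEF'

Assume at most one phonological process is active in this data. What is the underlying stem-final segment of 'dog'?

In [boniso] and [boniʃɛ] the final segment of 'dog' alternates: [s] ~ [ʃ].
If /s/ were underlying and a rule turned it into [ʃ] before the DEF suffix, 'foot' would also alternate; but it has [s] in both [pɛroso] and [pɛrosɛ].
Therefore /ʃ/ is basic and [s] is derived by depalatalization (palato-alveolar /ʃ/ becomes [s] when no front vowel follows).

/ʃ/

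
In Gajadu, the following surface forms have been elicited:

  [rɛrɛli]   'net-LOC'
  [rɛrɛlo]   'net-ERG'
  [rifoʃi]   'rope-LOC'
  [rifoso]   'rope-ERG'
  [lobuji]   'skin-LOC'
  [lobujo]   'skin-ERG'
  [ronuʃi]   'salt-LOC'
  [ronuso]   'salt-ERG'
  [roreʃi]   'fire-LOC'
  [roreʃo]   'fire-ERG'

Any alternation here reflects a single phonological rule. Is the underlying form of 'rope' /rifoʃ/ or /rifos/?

The root 'rope' surfaces as [rifoʃi] and [rifoso], with a stem-final [ʃ] ~ [s] alternation.
If /ʃ/ were underlying and a rule turned it into [s] before the ERG suffix, 'fire' would also alternate; but it has [ʃ] in both [roreʃi] and [roreʃo].
The underlying segment must be /s/; /s/ becomes palato-alveolar [ʃ] before a front vowel, yielding [ʃ] there.

/rifos/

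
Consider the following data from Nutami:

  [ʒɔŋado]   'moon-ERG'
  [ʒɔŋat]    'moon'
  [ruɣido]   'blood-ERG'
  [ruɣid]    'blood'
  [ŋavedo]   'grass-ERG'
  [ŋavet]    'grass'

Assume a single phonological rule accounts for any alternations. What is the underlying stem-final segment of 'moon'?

/t/

The root 'moon' surfaces as [ʒɔŋado] and [ʒɔŋat], with a stem-final [d] ~ [t] alternation.
The stem 'blood' ([ruɣido], [ruɣid]) shows [d] unchanged in both environments, so [d] cannot be basic with [t] derived in isolation.
So /t/ is underlying, and a rule of intervocalic voicing — voiceless stops become voiced between vowels — gives [d].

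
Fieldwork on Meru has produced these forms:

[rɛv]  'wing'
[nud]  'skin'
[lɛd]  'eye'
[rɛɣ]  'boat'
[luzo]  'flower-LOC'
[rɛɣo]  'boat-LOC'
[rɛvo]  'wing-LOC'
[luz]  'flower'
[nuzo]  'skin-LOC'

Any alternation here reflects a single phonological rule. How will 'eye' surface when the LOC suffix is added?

[lɛzo]

The root 'skin' surfaces as [nuzo] and [nud], with a stem-final [z] ~ [d] alternation.
Compare 'flower', with invariant [z] in [luzo] and [luz]: an analysis with underlying /z/ and a rule producing [d] in isolation would wrongly predict alternation here too.
So /d/ is underlying, and a rule of intervocalic spirantization — voiced stops become fricatives between vowels — gives [z].
From [lɛd] the stem 'eye' is /lɛd/; between vowels this yields [lɛzo].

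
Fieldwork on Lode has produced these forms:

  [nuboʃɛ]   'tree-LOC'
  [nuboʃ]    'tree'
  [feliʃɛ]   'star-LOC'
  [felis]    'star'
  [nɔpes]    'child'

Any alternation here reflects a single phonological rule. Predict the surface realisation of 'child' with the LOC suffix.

[nɔpeʃɛ]

In [feliʃɛ] and [felis] the final segment of 'star' alternates: [ʃ] ~ [s].
The stem 'tree' ([nuboʃɛ], [nuboʃ]) shows [ʃ] unchanged in both environments, so [ʃ] cannot be basic with [s] derived in isolation.
The alternation reflects palatalization before a front vowel: /s/ becomes palato-alveolar [ʃ] before a front vowel. /s/ is underlying.
From [nɔpes] the stem 'child' is /nɔpes/; before a front vowel this yields [nɔpeʃɛ].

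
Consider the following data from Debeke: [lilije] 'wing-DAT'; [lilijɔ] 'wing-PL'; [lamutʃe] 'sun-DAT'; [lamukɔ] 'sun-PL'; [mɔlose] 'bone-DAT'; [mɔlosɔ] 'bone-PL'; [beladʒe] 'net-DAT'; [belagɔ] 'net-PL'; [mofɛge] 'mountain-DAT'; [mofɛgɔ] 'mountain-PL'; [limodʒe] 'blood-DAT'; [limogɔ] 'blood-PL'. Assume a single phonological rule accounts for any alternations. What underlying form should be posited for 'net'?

/beladʒ/

The root 'net' surfaces as [beladʒe] and [belagɔ], with a stem-final [dʒ] ~ [g] alternation.
But 'mountain' keeps [g] in both environments ([mofɛge], [mofɛgɔ]), so there is no rule changing /g/ to [dʒ] before the DAT suffix.
The underlying segment must be /dʒ/; palato-alveolar /tʃ/ and /dʒ/ become [k] and [g] when no front vowel follows, yielding [g] there.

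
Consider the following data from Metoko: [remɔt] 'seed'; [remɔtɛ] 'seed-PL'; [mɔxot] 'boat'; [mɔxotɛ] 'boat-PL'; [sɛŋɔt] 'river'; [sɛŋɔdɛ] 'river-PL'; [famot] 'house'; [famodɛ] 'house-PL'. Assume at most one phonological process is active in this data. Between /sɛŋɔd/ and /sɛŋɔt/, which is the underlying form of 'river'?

/sɛŋɔd/

In [sɛŋɔt] and [sɛŋɔdɛ] the final segment of 'river' alternates: [t] ~ [d].
But 'boat' keeps [t] in both environments ([mɔxot], [mɔxotɛ]), so there is no rule changing /t/ to [d] before the PL suffix.
The underlying segment must be /d/; voiced obstruents become voiceless word-finally, yielding [t] there.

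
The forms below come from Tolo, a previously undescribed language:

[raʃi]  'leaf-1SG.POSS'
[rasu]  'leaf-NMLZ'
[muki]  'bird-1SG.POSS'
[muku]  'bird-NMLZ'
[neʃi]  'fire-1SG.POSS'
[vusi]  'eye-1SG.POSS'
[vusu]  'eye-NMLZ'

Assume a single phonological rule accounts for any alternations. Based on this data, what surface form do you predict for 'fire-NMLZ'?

The stem for 'leaf' ends in [ʃ] in [raʃi] but [s] in [rasu].
But 'eye' keeps [s] in both environments ([vusi], [vusu]), so there is no rule changing /s/ to [ʃ] before the 1SG.POSS suffix.
So /ʃ/ is underlying, and a rule of depalatalization — palato-alveolar /ʃ/ becomes [s] when no front vowel follows — gives [s].
The one attested form of 'fire', [neʃi], shows underlying /neʃ/. Applying the same rule when no front vowel follows gives [nesu].

[nesu]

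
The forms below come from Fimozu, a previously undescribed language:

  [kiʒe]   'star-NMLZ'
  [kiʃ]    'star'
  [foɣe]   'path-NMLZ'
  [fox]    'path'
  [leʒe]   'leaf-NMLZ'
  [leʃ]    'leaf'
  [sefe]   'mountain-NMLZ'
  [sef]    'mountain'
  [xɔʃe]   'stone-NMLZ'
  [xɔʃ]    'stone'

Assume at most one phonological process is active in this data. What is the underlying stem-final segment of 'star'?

'star' shows [ʒ] ~ [ʃ] at the end of the stem ([kiʒe] vs [kiʃ]).
Compare 'stone', with invariant [ʃ] in [xɔʃe] and [xɔʃ]: an analysis with underlying /ʃ/ and a rule producing [ʒ] before the NMLZ suffix would wrongly predict alternation here too.
So /ʒ/ is underlying, and a rule of word-final obstruent devoicing — voiced obstruents become voiceless word-finally — gives [ʃ].

/ʒ/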